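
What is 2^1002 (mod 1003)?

990

2^1 ≡ 2 (mod 1003)
2^2 ≡ 2^2 = 4 ≡ 4 (mod 1003)
2^4 ≡ 4^2 = 16 ≡ 16 (mod 1003)
2^8 ≡ 16^2 = 256 ≡ 256 (mod 1003)
2^16 ≡ 256^2 = 65536 ≡ 341 (mod 1003)
2^32 ≡ 341^2 = 116281 ≡ 936 (mod 1003)
2^64 ≡ 936^2 = 876096 ≡ 477 (mod 1003)
2^128 ≡ 477^2 = 227529 ≡ 851 (mod 1003)
2^256 ≡ 851^2 = 724201 ≡ 35 (mod 1003)
2^512 ≡ 35^2 = 1225 ≡ 222 (mod 1003)
1002 = 512 + 256 + 128 + 64 + 32 + 8 + 2 in binary powers of 2.
So 2^1002 ≡ 222 · 35 · 851 · 477 · 936 · 256 · 4 ≡ 990 (mod 1003).
Since 990 ≠ 1, base 2 is a Fermat witness: 1003 is composite.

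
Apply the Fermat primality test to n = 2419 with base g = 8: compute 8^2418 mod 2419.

8^1 ≡ 8 (mod 2419)
8^2 ≡ 8^2 = 64 ≡ 64 (mod 2419)
8^4 ≡ 64^2 = 4096 ≡ 1677 (mod 2419)
8^8 ≡ 1677^2 = 2812329 ≡ 1451 (mod 2419)
8^16 ≡ 1451^2 = 2105401 ≡ 871 (mod 2419)
8^32 ≡ 871^2 = 758641 ≡ 1494 (mod 2419)
8^64 ≡ 1494^2 = 2232036 ≡ 1718 (mod 2419)
8^128 ≡ 1718^2 = 2951524 ≡ 344 (mod 2419)
8^256 ≡ 344^2 = 118336 ≡ 2224 (mod 2419)
8^512 ≡ 2224^2 = 4946176 ≡ 1740 (mod 2419)
8^1024 ≡ 1740^2 = 3027600 ≡ 1431 (mod 2419)
8^2048 ≡ 1431^2 = 2047761 ≡ 1287 (mod 2419)
2418 = 2048 + 256 + 64 + 32 + 16 + 2 in binary powers of 2.
So 8^2418 ≡ 1287 · 2224 · 1718 · 1494 · 871 · 64 ≡ 1255 (mod 2419).
Since 1255 ≠ 1, base 8 is a Fermat witness: 2419 is composite.

1255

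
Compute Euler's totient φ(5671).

5512

Factor: 5671 = 53 · 107.
φ(5671) = (53−1) · (107−1) = 52 · 106 = 5512.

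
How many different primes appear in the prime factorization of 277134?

6

277134 = 2 · 138567
138567 = 3 · 46189
46189 = 11 · 4199
4199 = 13 · 323
323 = 17 · 19
277134 = 2 · 3 · 11 · 13 · 17 · 19, which has 6 distinct prime factors.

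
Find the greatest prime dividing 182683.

182683 = 31 · 5893
5893 = 71 · 83
83 is prime.
So 182683 = 31 · 71 · 83; the largest prime factor is 83.

83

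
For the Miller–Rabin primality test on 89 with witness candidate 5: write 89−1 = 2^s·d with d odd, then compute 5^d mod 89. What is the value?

55

89 − 1 = 88 = 2^3 · 11, so d = 11.
5^1 ≡ 5 (mod 89)
5^2 ≡ 5^2 = 25 ≡ 25 (mod 89)
5^4 ≡ 25^2 = 625 ≡ 2 (mod 89)
5^8 ≡ 2^2 = 4 ≡ 4 (mod 89)
11 = 8 + 2 + 1 in binary powers of 2.
So 5^11 ≡ 4 · 25 · 5 ≡ 55 (mod 89).
Squaring chain: 55 → 88 → 1; reaches −1, so base 5 does not prove 89 composite.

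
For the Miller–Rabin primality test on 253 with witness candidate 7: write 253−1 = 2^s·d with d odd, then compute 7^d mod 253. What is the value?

57

253 − 1 = 252 = 2^2 · 63, so d = 63.
7^1 ≡ 7 (mod 253)
7^2 ≡ 7^2 = 49 ≡ 49 (mod 253)
7^4 ≡ 49^2 = 2401 ≡ 124 (mod 253)
7^8 ≡ 124^2 = 15376 ≡ 196 (mod 253)
7^16 ≡ 196^2 = 38416 ≡ 213 (mod 253)
7^32 ≡ 213^2 = 45369 ≡ 82 (mod 253)
63 = 32 + 16 + 8 + 4 + 2 + 1 in binary powers of 2.
So 7^63 ≡ 82 · 213 · 196 · 124 · 49 · 7 ≡ 57 (mod 253).
Squaring chain: 57 → 213; never reaches −1, so base 7 is a Miller–Rabin witness that 253 is composite.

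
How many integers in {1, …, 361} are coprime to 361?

Factor: 361 = 19^2.
φ(361) = 19^1·(19−1) = 342.

342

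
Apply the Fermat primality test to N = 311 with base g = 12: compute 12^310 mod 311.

12^1 ≡ 12 (mod 311)
12^2 ≡ 12^2 = 144 ≡ 144 (mod 311)
12^4 ≡ 144^2 = 20736 ≡ 210 (mod 311)
12^8 ≡ 210^2 = 44100 ≡ 249 (mod 311)
12^16 ≡ 249^2 = 62001 ≡ 112 (mod 311)
12^32 ≡ 112^2 = 12544 ≡ 104 (mod 311)
12^64 ≡ 104^2 = 10816 ≡ 242 (mod 311)
12^128 ≡ 242^2 = 58564 ≡ 96 (mod 311)
12^256 ≡ 96^2 = 9216 ≡ 197 (mod 311)
310 = 256 + 32 + 16 + 4 + 2 in binary powers of 2.
So 12^310 ≡ 197 · 104 · 112 · 210 · 144 ≡ 1 (mod 311).
Since the result is 1, base 12 gives no evidence that 311 is composite.

1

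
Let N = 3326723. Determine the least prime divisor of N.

3326723 is odd.
Digit sum 26, not divisible by 3.
Ends in 3: not divisible by 5.
7: 3326723 = 7·475246 + 1
11: 3326723 = 11·302429 + 4
13: 3326723 = 13·255901 + 10
17: 3326723 = 17·195689 + 10
19: 3326723 = 19·175090 + 13
23: 3326723 = 23·144640 + 3
29: 3326723 = 29·114714 + 17
31: 3326723 = 31·107313 + 20
37: 3326723 = 37·89911 + 16
41: 3326723 = 41·81139 + 24
43: 3326723 = 43·77365 + 28
47: 3326723 = 47·70781 + 16
53: 3326723 = 53·62768 + 19
59: 3326723 = 59·56385 + 8
61: 3326723 = 61·54536 + 27
67: 3326723 = 67·49652 + 39
71: 3326723 = 71·46855 + 18
73: 3326723 = 73·45571 + 40
79: 3326723 = 79·42110 + 33
83: 3326723 = 83·40081

83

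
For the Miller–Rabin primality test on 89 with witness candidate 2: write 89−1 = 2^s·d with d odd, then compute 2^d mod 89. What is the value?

1

89 − 1 = 88 = 2^3 · 11, so d = 11.
2^1 ≡ 2 (mod 89)
2^2 ≡ 2^2 = 4 ≡ 4 (mod 89)
2^4 ≡ 4^2 = 16 ≡ 16 (mod 89)
2^8 ≡ 16^2 = 256 ≡ 78 (mod 89)
11 = 8 + 2 + 1 in binary powers of 2.
So 2^11 ≡ 78 · 4 · 2 ≡ 1 (mod 89).
Since 2^d ≡ 1 (mod 89), base 2 does not prove 89 composite.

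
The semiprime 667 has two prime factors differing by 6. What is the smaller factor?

23

Since p = q + 6, we have 667 = q(q + 6), so q² + 6q − 667 = 0.
Discriminant: 6² + 4·667 = 36 + 2668 = 2704; √2704 = 52.
q = (−6 + 52)/2 = 23, and p = q + 6 = 29.
Check: 23 · 29 = 667.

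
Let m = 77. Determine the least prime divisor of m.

7

77 is odd.
Digit sum 14, not divisible by 3.
Ends in 7: not divisible by 5.
7: 77 = 7·11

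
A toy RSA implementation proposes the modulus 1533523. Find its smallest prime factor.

1533523 is odd.
Digit sum 22, not divisible by 3.
Ends in 3: not divisible by 5.
7: 1533523 = 7·219074 + 5
11: 1533523 = 11·139411 + 2
13: 1533523 = 13·117963 + 4
17: 1533523 = 17·90207 + 4
19: 1533523 = 19·80711 + 14
23: 1533523 = 23·66674 + 21
29: 1533523 = 29·52880 + 3
31: 1533523 = 31·49468 + 15
37: 1533523 = 37·41446 + 21
41: 1533523 = 41·37403

41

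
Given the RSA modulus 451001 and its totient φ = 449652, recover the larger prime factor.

743

φ(n) = (p−1)(q−1) = n − (p+q) + 1, so p + q = 451001 − 449652 + 1 = 1350.
p and q are the roots of t² − 1350t + 451001 = 0.
Discriminant: 1350² − 4·451001 = 1822500 − 1804004 = 18496; √18496 = 136.
q = (1350 − 136)/2 = 607, p = (1350 + 136)/2 = 743.
Check: 607 · 743 = 451001.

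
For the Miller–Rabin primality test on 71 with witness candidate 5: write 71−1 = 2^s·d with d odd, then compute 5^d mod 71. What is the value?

1

71 − 1 = 70 = 2^1 · 35, so d = 35.
5^1 ≡ 5 (mod 71)
5^2 ≡ 5^2 = 25 ≡ 25 (mod 71)
5^4 ≡ 25^2 = 625 ≡ 57 (mod 71)
5^8 ≡ 57^2 = 3249 ≡ 54 (mod 71)
5^16 ≡ 54^2 = 2916 ≡ 5 (mod 71)
5^32 ≡ 5^2 = 25 ≡ 25 (mod 71)
35 = 32 + 2 + 1 in binary powers of 2.
So 5^35 ≡ 25 · 25 · 5 ≡ 1 (mod 71).
Since 5^d ≡ 1 (mod 71), base 5 does not prove 71 composite.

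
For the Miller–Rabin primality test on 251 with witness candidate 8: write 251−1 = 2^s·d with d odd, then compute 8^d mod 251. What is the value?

251 − 1 = 250 = 2^1 · 125, so d = 125.
8^1 ≡ 8 (mod 251)
8^2 ≡ 8^2 = 64 ≡ 64 (mod 251)
8^4 ≡ 64^2 = 4096 ≡ 80 (mod 251)
8^8 ≡ 80^2 = 6400 ≡ 125 (mod 251)
8^16 ≡ 125^2 = 15625 ≡ 63 (mod 251)
8^32 ≡ 63^2 = 3969 ≡ 204 (mod 251)
8^64 ≡ 204^2 = 41616 ≡ 201 (mod 251)
125 = 64 + 32 + 16 + 8 + 4 + 1 in binary powers of 2.
So 8^125 ≡ 201 · 204 · 63 · 125 · 80 · 8 ≡ 250 (mod 251).
Since 8^d ≡ 250 (mod 251), base 8 does not prove 251 composite.

250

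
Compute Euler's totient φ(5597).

5376

Factor: 5597 = 29 · 193.
φ(5597) = (29−1) · (193−1) = 28 · 192 = 5376.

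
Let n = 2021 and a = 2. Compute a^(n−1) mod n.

661

2^1 ≡ 2 (mod 2021)
2^2 ≡ 2^2 = 4 ≡ 4 (mod 2021)
2^4 ≡ 4^2 = 16 ≡ 16 (mod 2021)
2^8 ≡ 16^2 = 256 ≡ 256 (mod 2021)
2^16 ≡ 256^2 = 65536 ≡ 864 (mod 2021)
2^32 ≡ 864^2 = 746496 ≡ 747 (mod 2021)
2^64 ≡ 747^2 = 558009 ≡ 213 (mod 2021)
2^128 ≡ 213^2 = 45369 ≡ 907 (mod 2021)
2^256 ≡ 907^2 = 822649 ≡ 102 (mod 2021)
2^512 ≡ 102^2 = 10404 ≡ 299 (mod 2021)
2^1024 ≡ 299^2 = 89401 ≡ 477 (mod 2021)
2020 = 1024 + 512 + 256 + 128 + 64 + 32 + 4 in binary powers of 2.
So 2^2020 ≡ 477 · 299 · 102 · 907 · 213 · 747 · 16 ≡ 661 (mod 2021).
Since 661 ≠ 1, base 2 is a Fermat witness: 2021 is composite.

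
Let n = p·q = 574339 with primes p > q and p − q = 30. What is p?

773

Since p = q + 30, we have 574339 = q(q + 30), so q² + 30q − 574339 = 0.
Discriminant: 30² + 4·574339 = 900 + 2297356 = 2298256; √2298256 = 1516.
q = (−30 + 1516)/2 = 743, and p = q + 30 = 773.
Check: 743 · 773 = 574339.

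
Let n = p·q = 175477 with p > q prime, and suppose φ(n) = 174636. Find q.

φ(n) = (p−1)(q−1) = n − (p+q) + 1, so p + q = 175477 − 174636 + 1 = 842.
p and q are the roots of t² − 842t + 175477 = 0.
Discriminant: 842² − 4·175477 = 708964 − 701908 = 7056; √7056 = 84.
q = (842 − 84)/2 = 379, p = (842 + 84)/2 = 463.
Check: 379 · 463 = 175477.

379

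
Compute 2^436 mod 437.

358

2^1 ≡ 2 (mod 437)
2^2 ≡ 2^2 = 4 ≡ 4 (mod 437)
2^4 ≡ 4^2 = 16 ≡ 16 (mod 437)
2^8 ≡ 16^2 = 256 ≡ 256 (mod 437)
2^16 ≡ 256^2 = 65536 ≡ 423 (mod 437)
2^32 ≡ 423^2 = 178929 ≡ 196 (mod 437)
2^64 ≡ 196^2 = 38416 ≡ 397 (mod 437)
2^128 ≡ 397^2 = 157609 ≡ 289 (mod 437)
2^256 ≡ 289^2 = 83521 ≡ 54 (mod 437)
436 = 256 + 128 + 32 + 16 + 4 in binary powers of 2.
So 2^436 ≡ 54 · 289 · 196 · 423 · 16 ≡ 358 (mod 437).
Since 358 ≠ 1, base 2 is a Fermat witness: 437 is composite.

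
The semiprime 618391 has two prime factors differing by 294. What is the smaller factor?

653

Since p = q + 294, we have 618391 = q(q + 294), so q² + 294q − 618391 = 0.
Discriminant: 294² + 4·618391 = 86436 + 2473564 = 2560000; √2560000 = 1600.
q = (−294 + 1600)/2 = 653, and p = q + 294 = 947.
Check: 653 · 947 = 618391.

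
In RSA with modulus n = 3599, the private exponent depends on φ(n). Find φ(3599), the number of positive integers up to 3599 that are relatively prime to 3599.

3480

Factor: 3599 = 59 · 61.
φ(3599) = (59−1) · (61−1) = 58 · 60 = 3480.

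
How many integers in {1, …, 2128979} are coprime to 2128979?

Factor: 2128979 = 101 · 107 · 197.
φ(2128979) = (101−1) · (107−1) · (197−1) = 100 · 106 · 196 = 2077600.

2077600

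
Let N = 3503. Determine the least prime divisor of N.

31

3503 is odd.
Digit sum 11, not divisible by 3.
Ends in 3: not divisible by 5.
7: 3503 = 7·500 + 3
11: 3503 = 11·318 + 5
13: 3503 = 13·269 + 6
17: 3503 = 17·206 + 1
19: 3503 = 19·184 + 7
23: 3503 = 23·152 + 7
29: 3503 = 29·120 + 23
31: 3503 = 31·113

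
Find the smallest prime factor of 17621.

17621 is odd.
Digit sum 17, not divisible by 3.
Ends in 1: not divisible by 5.
7: 17621 = 7·2517 + 2
11: 17621 = 11·1601 + 10
13: 17621 = 13·1355 + 6
17: 17621 = 17·1036 + 9
19: 17621 = 19·927 + 8
23: 17621 = 23·766 + 3
29: 17621 = 29·607 + 18
31: 17621 = 31·568 + 13
37: 17621 = 37·476 + 9
41: 17621 = 41·429 + 32
43: 17621 = 43·409 + 34
47: 17621 = 47·374 + 43
53: 17621 = 53·332 + 25
59: 17621 = 59·298 + 39
61: 17621 = 61·288 + 53
67: 17621 = 67·263

67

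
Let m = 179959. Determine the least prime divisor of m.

179959 is odd.
Digit sum 40, not divisible by 3.
Ends in 9: not divisible by 5.
7: 179959 = 7·25708 + 3
11: 179959 = 11·16359 + 10
13: 179959 = 13·13843

13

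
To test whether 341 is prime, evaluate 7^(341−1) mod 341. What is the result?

56

7^1 ≡ 7 (mod 341)
7^2 ≡ 7^2 = 49 ≡ 49 (mod 341)
7^4 ≡ 49^2 = 2401 ≡ 14 (mod 341)
7^8 ≡ 14^2 = 196 ≡ 196 (mod 341)
7^16 ≡ 196^2 = 38416 ≡ 224 (mod 341)
7^32 ≡ 224^2 = 50176 ≡ 49 (mod 341)
7^64 ≡ 49^2 = 2401 ≡ 14 (mod 341)
7^128 ≡ 14^2 = 196 ≡ 196 (mod 341)
7^256 ≡ 196^2 = 38416 ≡ 224 (mod 341)
340 = 256 + 64 + 16 + 4 in binary powers of 2.
So 7^340 ≡ 224 · 14 · 224 · 14 ≡ 56 (mod 341).
Since 56 ≠ 1, base 7 is a Fermat witness: 341 is composite.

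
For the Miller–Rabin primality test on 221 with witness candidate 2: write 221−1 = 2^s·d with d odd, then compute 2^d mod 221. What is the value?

221 − 1 = 220 = 2^2 · 55, so d = 55.
2^1 ≡ 2 (mod 221)
2^2 ≡ 2^2 = 4 ≡ 4 (mod 221)
2^4 ≡ 4^2 = 16 ≡ 16 (mod 221)
2^8 ≡ 16^2 = 256 ≡ 35 (mod 221)
2^16 ≡ 35^2 = 1225 ≡ 120 (mod 221)
2^32 ≡ 120^2 = 14400 ≡ 35 (mod 221)
55 = 32 + 16 + 4 + 2 + 1 in binary powers of 2.
So 2^55 ≡ 35 · 120 · 16 · 4 · 2 ≡ 128 (mod 221).
Squaring chain: 128 → 30; never reaches −1, so base 2 is a Miller–Rabin witness that 221 is composite.

128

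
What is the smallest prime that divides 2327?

2327 is odd.
Digit sum 14, not divisible by 3.
Ends in 7: not divisible by 5.
7: 2327 = 7·332 + 3
11: 2327 = 11·211 + 6
13: 2327 = 13·179

13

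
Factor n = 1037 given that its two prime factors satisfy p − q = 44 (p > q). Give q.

Since p = q + 44, we have 1037 = q(q + 44), so q² + 44q − 1037 = 0.
Discriminant: 44² + 4·1037 = 1936 + 4148 = 6084; √6084 = 78.
q = (−44 + 78)/2 = 17, and p = q + 44 = 61.
Check: 17 · 61 = 1037.

17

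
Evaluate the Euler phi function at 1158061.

1124448

Factor: 1158061 = 79 · 107 · 137.
φ(1158061) = (79−1) · (107−1) · (137−1) = 78 · 106 · 136 = 1124448.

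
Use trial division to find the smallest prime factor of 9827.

9827 is odd.
Digit sum 26, not divisible by 3.
Ends in 7: not divisible by 5.
7: 9827 = 7·1403 + 6
11: 9827 = 11·893 + 4
13: 9827 = 13·755 + 12
17: 9827 = 17·578 + 1
19: 9827 = 19·517 + 4
23: 9827 = 23·427 + 6
29: 9827 = 29·338 + 25
31: 9827 = 31·317

31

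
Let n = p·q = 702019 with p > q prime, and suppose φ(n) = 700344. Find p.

853

φ(n) = (p−1)(q−1) = n − (p+q) + 1, so p + q = 702019 − 700344 + 1 = 1676.
p and q are the roots of t² − 1676t + 702019 = 0.
Discriminant: 1676² − 4·702019 = 2808976 − 2808076 = 900; √900 = 30.
q = (1676 − 30)/2 = 823, p = (1676 + 30)/2 = 853.
Check: 823 · 853 = 702019.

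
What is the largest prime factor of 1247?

43

1247 = 29 · 43
43 is prime.
So 1247 = 29 · 43; the largest prime factor is 43.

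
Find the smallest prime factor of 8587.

8587 is odd.
Digit sum 28, not divisible by 3.
Ends in 7: not divisible by 5.
7: 8587 = 7·1226 + 5
11: 8587 = 11·780 + 7
13: 8587 = 13·660 + 7
17: 8587 = 17·505 + 2
19: 8587 = 19·451 + 18
23: 8587 = 23·373 + 8
29: 8587 = 29·296 + 3
31: 8587 = 31·277

31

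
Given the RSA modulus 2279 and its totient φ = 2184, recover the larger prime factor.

φ(n) = (p−1)(q−1) = n − (p+q) + 1, so p + q = 2279 − 2184 + 1 = 96.
p and q are the roots of t² − 96t + 2279 = 0.
Discriminant: 96² − 4·2279 = 9216 − 9116 = 100; √100 = 10.
q = (96 − 10)/2 = 43, p = (96 + 10)/2 = 53.
Check: 43 · 53 = 2279.

53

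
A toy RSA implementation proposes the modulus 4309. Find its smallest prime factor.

4309 is odd.
Digit sum 16, not divisible by 3.
Ends in 9: not divisible by 5.
7: 4309 = 7·615 + 4
11: 4309 = 11·391 + 8
13: 4309 = 13·331 + 6
17: 4309 = 17·253 + 8
19: 4309 = 19·226 + 15
23: 4309 = 23·187 + 8
29: 4309 = 29·148 + 17
31: 4309 = 31·139

31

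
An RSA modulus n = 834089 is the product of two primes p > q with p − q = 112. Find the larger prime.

Since p = q + 112, we have 834089 = q(q + 112), so q² + 112q − 834089 = 0.
Discriminant: 112² + 4·834089 = 12544 + 3336356 = 3348900; √3348900 = 1830.
q = (−112 + 1830)/2 = 859, and p = q + 112 = 971.
Check: 859 · 971 = 834089.

971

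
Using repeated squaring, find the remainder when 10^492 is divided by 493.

10^1 ≡ 10 (mod 493)
10^2 ≡ 10^2 = 100 ≡ 100 (mod 493)
10^4 ≡ 100^2 = 10000 ≡ 140 (mod 493)
10^8 ≡ 140^2 = 19600 ≡ 373 (mod 493)
10^16 ≡ 373^2 = 139129 ≡ 103 (mod 493)
10^32 ≡ 103^2 = 10609 ≡ 256 (mod 493)
10^64 ≡ 256^2 = 65536 ≡ 460 (mod 493)
10^128 ≡ 460^2 = 211600 ≡ 103 (mod 493)
10^256 ≡ 103^2 = 10609 ≡ 256 (mod 493)
492 = 256 + 128 + 64 + 32 + 8 + 4 in binary powers of 2.
So 10^492 ≡ 256 · 103 · 460 · 256 · 373 · 140 ≡ 132 (mod 493).
Since 132 ≠ 1, base 10 is a Fermat witness: 493 is composite.

132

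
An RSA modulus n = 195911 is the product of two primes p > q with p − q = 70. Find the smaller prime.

409

Since p = q + 70, we have 195911 = q(q + 70), so q² + 70q − 195911 = 0.
Discriminant: 70² + 4·195911 = 4900 + 783644 = 788544; √788544 = 888.
q = (−70 + 888)/2 = 409, and p = q + 70 = 479.
Check: 409 · 479 = 195911.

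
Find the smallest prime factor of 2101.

11

2101 is odd.
Digit sum 4, not divisible by 3.
Ends in 1: not divisible by 5.
7: 2101 = 7·300 + 1
11: 2101 = 11·191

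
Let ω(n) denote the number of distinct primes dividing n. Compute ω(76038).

5

76038 = 2 · 38019
38019 = 3 · 12673
12673 = 19 · 667
667 = 23 · 29
76038 = 2 · 3 · 19 · 23 · 29, which has 5 distinct prime factors.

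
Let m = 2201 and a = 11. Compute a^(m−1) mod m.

1741

11^1 ≡ 11 (mod 2201)
11^2 ≡ 11^2 = 121 ≡ 121 (mod 2201)
11^4 ≡ 121^2 = 14641 ≡ 1435 (mod 2201)
11^8 ≡ 1435^2 = 2059225 ≡ 1290 (mod 2201)
11^16 ≡ 1290^2 = 1664100 ≡ 144 (mod 2201)
11^32 ≡ 144^2 = 20736 ≡ 927 (mod 2201)
11^64 ≡ 927^2 = 859329 ≡ 939 (mod 2201)
11^128 ≡ 939^2 = 881721 ≡ 1321 (mod 2201)
11^256 ≡ 1321^2 = 1745041 ≡ 1849 (mod 2201)
11^512 ≡ 1849^2 = 3418801 ≡ 648 (mod 2201)
11^1024 ≡ 648^2 = 419904 ≡ 1714 (mod 2201)
11^2048 ≡ 1714^2 = 2937796 ≡ 1662 (mod 2201)
2200 = 2048 + 128 + 16 + 8 in binary powers of 2.
So 11^2200 ≡ 1662 · 1321 · 144 · 1290 ≡ 1741 (mod 2201).
Since 1741 ≠ 1, base 11 is a Fermat witness: 2201 is composite.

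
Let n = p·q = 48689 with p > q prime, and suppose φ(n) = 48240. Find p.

φ(n) = (p−1)(q−1) = n − (p+q) + 1, so p + q = 48689 − 48240 + 1 = 450.
p and q are the roots of t² − 450t + 48689 = 0.
Discriminant: 450² − 4·48689 = 202500 − 194756 = 7744; √7744 = 88.
q = (450 − 88)/2 = 181, p = (450 + 88)/2 = 269.
Check: 181 · 269 = 48689.

269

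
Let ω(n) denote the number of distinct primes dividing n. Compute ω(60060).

6

60060 = 2^2 · 15015
15015 = 3 · 5005
5005 = 5 · 1001
1001 = 7 · 143
143 = 11 · 13
60060 = 2^2 · 3 · 5 · 7 · 11 · 13, which has 6 distinct prime factors.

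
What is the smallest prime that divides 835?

835 is odd.
Digit sum 16, not divisible by 3.
Ends in 5: divisible by 5.

5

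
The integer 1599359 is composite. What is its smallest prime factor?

61

1599359 is odd.
Digit sum 41, not divisible by 3.
Ends in 9: not divisible by 5.
7: 1599359 = 7·228479 + 6
11: 1599359 = 11·145396 + 3
13: 1599359 = 13·123027 + 8
17: 1599359 = 17·94079 + 16
19: 1599359 = 19·84176 + 15
23: 1599359 = 23·69537 + 8
29: 1599359 = 29·55150 + 9
31: 1599359 = 31·51592 + 7
37: 1599359 = 37·43225 + 34
41: 1599359 = 41·39008 + 31
43: 1599359 = 43·37194 + 17
47: 1599359 = 47·34028 + 43
53: 1599359 = 53·30176 + 31
59: 1599359 = 59·27107 + 46
61: 1599359 = 61·26219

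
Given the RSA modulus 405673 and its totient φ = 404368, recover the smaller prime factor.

509

φ(n) = (p−1)(q−1) = n − (p+q) + 1, so p + q = 405673 − 404368 + 1 = 1306.
p and q are the roots of t² − 1306t + 405673 = 0.
Discriminant: 1306² − 4·405673 = 1705636 − 1622692 = 82944; √82944 = 288.
q = (1306 − 288)/2 = 509, p = (1306 + 288)/2 = 797.
Check: 509 · 797 = 405673.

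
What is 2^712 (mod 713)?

624

2^1 ≡ 2 (mod 713)
2^2 ≡ 2^2 = 4 ≡ 4 (mod 713)
2^4 ≡ 4^2 = 16 ≡ 16 (mod 713)
2^8 ≡ 16^2 = 256 ≡ 256 (mod 713)
2^16 ≡ 256^2 = 65536 ≡ 653 (mod 713)
2^32 ≡ 653^2 = 426409 ≡ 35 (mod 713)
2^64 ≡ 35^2 = 1225 ≡ 512 (mod 713)
2^128 ≡ 512^2 = 262144 ≡ 473 (mod 713)
2^256 ≡ 473^2 = 223729 ≡ 560 (mod 713)
2^512 ≡ 560^2 = 313600 ≡ 593 (mod 713)
712 = 512 + 128 + 64 + 8 in binary powers of 2.
So 2^712 ≡ 593 · 473 · 512 · 256 ≡ 624 (mod 713).
Since 624 ≠ 1, base 2 is a Fermat witness: 713 is composite.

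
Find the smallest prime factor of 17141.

17141 is odd.
Digit sum 14, not divisible by 3.
Ends in 1: not divisible by 5.
7: 17141 = 7·2448 + 5
11: 17141 = 11·1558 + 3
13: 17141 = 13·1318 + 7
17: 17141 = 17·1008 + 5
19: 17141 = 19·902 + 3
23: 17141 = 23·745 + 6
29: 17141 = 29·591 + 2
31: 17141 = 31·552 + 29
37: 17141 = 37·463 + 10
41: 17141 = 41·418 + 3
43: 17141 = 43·398 + 27
47: 17141 = 47·364 + 33
53: 17141 = 53·323 + 22
59: 17141 = 59·290 + 31
61: 17141 = 61·281

61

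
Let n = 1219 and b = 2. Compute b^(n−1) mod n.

785

2^1 ≡ 2 (mod 1219)
2^2 ≡ 2^2 = 4 ≡ 4 (mod 1219)
2^4 ≡ 4^2 = 16 ≡ 16 (mod 1219)
2^8 ≡ 16^2 = 256 ≡ 256 (mod 1219)
2^16 ≡ 256^2 = 65536 ≡ 929 (mod 1219)
2^32 ≡ 929^2 = 863041 ≡ 1208 (mod 1219)
2^64 ≡ 1208^2 = 1459264 ≡ 121 (mod 1219)
2^128 ≡ 121^2 = 14641 ≡ 13 (mod 1219)
2^256 ≡ 13^2 = 169 ≡ 169 (mod 1219)
2^512 ≡ 169^2 = 28561 ≡ 524 (mod 1219)
2^1024 ≡ 524^2 = 274576 ≡ 301 (mod 1219)
1218 = 1024 + 128 + 64 + 2 in binary powers of 2.
So 2^1218 ≡ 301 · 13 · 121 · 4 ≡ 785 (mod 1219).
Since 785 ≠ 1, base 2 is a Fermat witness: 1219 is composite.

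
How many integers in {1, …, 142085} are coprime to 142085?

112320

Factor: 142085 = 5 · 157 · 181.
φ(142085) = (5−1) · (157−1) · (181−1) = 4 · 156 · 180 = 112320.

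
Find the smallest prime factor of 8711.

31

8711 is odd.
Digit sum 17, not divisible by 3.
Ends in 1: not divisible by 5.
7: 8711 = 7·1244 + 3
11: 8711 = 11·791 + 10
13: 8711 = 13·670 + 1
17: 8711 = 17·512 + 7
19: 8711 = 19·458 + 9
23: 8711 = 23·378 + 17
29: 8711 = 29·300 + 11
31: 8711 = 31·281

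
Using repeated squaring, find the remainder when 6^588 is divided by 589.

311

6^1 ≡ 6 (mod 589)
6^2 ≡ 6^2 = 36 ≡ 36 (mod 589)
6^4 ≡ 36^2 = 1296 ≡ 118 (mod 589)
6^8 ≡ 118^2 = 13924 ≡ 377 (mod 589)
6^16 ≡ 377^2 = 142129 ≡ 180 (mod 589)
6^32 ≡ 180^2 = 32400 ≡ 5 (mod 589)
6^64 ≡ 5^2 = 25 ≡ 25 (mod 589)
6^128 ≡ 25^2 = 625 ≡ 36 (mod 589)
6^256 ≡ 36^2 = 1296 ≡ 118 (mod 589)
6^512 ≡ 118^2 = 13924 ≡ 377 (mod 589)
588 = 512 + 64 + 8 + 4 in binary powers of 2.
So 6^588 ≡ 377 · 25 · 377 · 118 ≡ 311 (mod 589).
Since 311 ≠ 1, base 6 is a Fermat witness: 589 is composite.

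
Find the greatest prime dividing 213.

71

213 = 3 · 71
71 is prime.
So 213 = 3 · 71; the largest prime factor is 71.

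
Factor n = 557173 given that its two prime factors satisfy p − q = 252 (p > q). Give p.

Since p = q + 252, we have 557173 = q(q + 252), so q² + 252q − 557173 = 0.
Discriminant: 252² + 4·557173 = 63504 + 2228692 = 2292196; √2292196 = 1514.
q = (−252 + 1514)/2 = 631, and p = q + 252 = 883.
Check: 631 · 883 = 557173.

883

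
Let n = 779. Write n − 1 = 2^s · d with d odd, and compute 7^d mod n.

315

779 − 1 = 778 = 2^1 · 389, so d = 389.
7^1 ≡ 7 (mod 779)
7^2 ≡ 7^2 = 49 ≡ 49 (mod 779)
7^4 ≡ 49^2 = 2401 ≡ 64 (mod 779)
7^8 ≡ 64^2 = 4096 ≡ 201 (mod 779)
7^16 ≡ 201^2 = 40401 ≡ 672 (mod 779)
7^32 ≡ 672^2 = 451584 ≡ 543 (mod 779)
7^64 ≡ 543^2 = 294849 ≡ 387 (mod 779)
7^128 ≡ 387^2 = 149769 ≡ 201 (mod 779)
7^256 ≡ 201^2 = 40401 ≡ 672 (mod 779)
389 = 256 + 128 + 4 + 1 in binary powers of 2.
So 7^389 ≡ 672 · 201 · 64 · 7 ≡ 315 (mod 779).
Squaring chain: 315; never reaches −1, so base 7 is a Miller–Rabin witness that 779 is composite.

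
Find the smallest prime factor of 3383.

17

3383 is odd.
Digit sum 17, not divisible by 3.
Ends in 3: not divisible by 5.
7: 3383 = 7·483 + 2
11: 3383 = 11·307 + 6
13: 3383 = 13·260 + 3
17: 3383 = 17·199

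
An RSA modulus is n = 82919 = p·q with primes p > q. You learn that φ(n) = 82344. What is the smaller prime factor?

283

φ(n) = (p−1)(q−1) = n − (p+q) + 1, so p + q = 82919 − 82344 + 1 = 576.
p and q are the roots of t² − 576t + 82919 = 0.
Discriminant: 576² − 4·82919 = 331776 − 331676 = 100; √100 = 10.
q = (576 − 10)/2 = 283, p = (576 + 10)/2 = 293.
Check: 283 · 293 = 82919.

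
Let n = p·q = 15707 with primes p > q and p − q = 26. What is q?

Since p = q + 26, we have 15707 = q(q + 26), so q² + 26q − 15707 = 0.
Discriminant: 26² + 4·15707 = 676 + 62828 = 63504; √63504 = 252.
q = (−26 + 252)/2 = 113, and p = q + 26 = 139.
Check: 113 · 139 = 15707.

113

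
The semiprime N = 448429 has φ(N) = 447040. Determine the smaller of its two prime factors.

φ(n) = (p−1)(q−1) = n − (p+q) + 1, so p + q = 448429 − 447040 + 1 = 1390.
p and q are the roots of t² − 1390t + 448429 = 0.
Discriminant: 1390² − 4·448429 = 1932100 − 1793716 = 138384; √138384 = 372.
q = (1390 − 372)/2 = 509, p = (1390 + 372)/2 = 881.
Check: 509 · 881 = 448429.

509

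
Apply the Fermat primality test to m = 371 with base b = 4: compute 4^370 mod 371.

4^1 ≡ 4 (mod 371)
4^2 ≡ 4^2 = 16 ≡ 16 (mod 371)
4^4 ≡ 16^2 = 256 ≡ 256 (mod 371)
4^8 ≡ 256^2 = 65536 ≡ 240 (mod 371)
4^16 ≡ 240^2 = 57600 ≡ 95 (mod 371)
4^32 ≡ 95^2 = 9025 ≡ 121 (mod 371)
4^64 ≡ 121^2 = 14641 ≡ 172 (mod 371)
4^128 ≡ 172^2 = 29584 ≡ 275 (mod 371)
4^256 ≡ 275^2 = 75625 ≡ 312 (mod 371)
370 = 256 + 64 + 32 + 16 + 2 in binary powers of 2.
So 4^370 ≡ 312 · 172 · 121 · 95 · 16 ≡ 333 (mod 371).
Since 333 ≠ 1, base 4 is a Fermat witness: 371 is composite.

333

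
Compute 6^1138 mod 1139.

6^1 ≡ 6 (mod 1139)
6^2 ≡ 6^2 = 36 ≡ 36 (mod 1139)
6^4 ≡ 36^2 = 1296 ≡ 157 (mod 1139)
6^8 ≡ 157^2 = 24649 ≡ 730 (mod 1139)
6^16 ≡ 730^2 = 532900 ≡ 987 (mod 1139)
6^32 ≡ 987^2 = 974169 ≡ 324 (mod 1139)
6^64 ≡ 324^2 = 104976 ≡ 188 (mod 1139)
6^128 ≡ 188^2 = 35344 ≡ 35 (mod 1139)
6^256 ≡ 35^2 = 1225 ≡ 86 (mod 1139)
6^512 ≡ 86^2 = 7396 ≡ 562 (mod 1139)
6^1024 ≡ 562^2 = 315844 ≡ 341 (mod 1139)
1138 = 1024 + 64 + 32 + 16 + 2 in binary powers of 2.
So 6^1138 ≡ 341 · 188 · 324 · 987 · 36 ≡ 920 (mod 1139).
Since 920 ≠ 1, base 6 is a Fermat witness: 1139 is composite.

920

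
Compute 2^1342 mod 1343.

2^1 ≡ 2 (mod 1343)
2^2 ≡ 2^2 = 4 ≡ 4 (mod 1343)
2^4 ≡ 4^2 = 16 ≡ 16 (mod 1343)
2^8 ≡ 16^2 = 256 ≡ 256 (mod 1343)
2^16 ≡ 256^2 = 65536 ≡ 1072 (mod 1343)
2^32 ≡ 1072^2 = 1149184 ≡ 919 (mod 1343)
2^64 ≡ 919^2 = 844561 ≡ 1157 (mod 1343)
2^128 ≡ 1157^2 = 1338649 ≡ 1021 (mod 1343)
2^256 ≡ 1021^2 = 1042441 ≡ 273 (mod 1343)
2^512 ≡ 273^2 = 74529 ≡ 664 (mod 1343)
2^1024 ≡ 664^2 = 440896 ≡ 392 (mod 1343)
1342 = 1024 + 256 + 32 + 16 + 8 + 4 + 2 in binary powers of 2.
So 2^1342 ≡ 392 · 273 · 919 · 1072 · 256 · 16 · 4 ≡ 914 (mod 1343).
Since 914 ≠ 1, base 2 is a Fermat witness: 1343 is composite.

914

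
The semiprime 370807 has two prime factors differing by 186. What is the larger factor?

709

Since p = q + 186, we have 370807 = q(q + 186), so q² + 186q − 370807 = 0.
Discriminant: 186² + 4·370807 = 34596 + 1483228 = 1517824; √1517824 = 1232.
q = (−186 + 1232)/2 = 523, and p = q + 186 = 709.
Check: 523 · 709 = 370807.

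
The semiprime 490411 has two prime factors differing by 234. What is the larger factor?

Since p = q + 234, we have 490411 = q(q + 234), so q² + 234q − 490411 = 0.
Discriminant: 234² + 4·490411 = 54756 + 1961644 = 2016400; √2016400 = 1420.
q = (−234 + 1420)/2 = 593, and p = q + 234 = 827.
Check: 593 · 827 = 490411.

827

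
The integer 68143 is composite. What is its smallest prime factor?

68143 is odd.
Digit sum 22, not divisible by 3.
Ends in 3: not divisible by 5.
7: 68143 = 7·9734 + 5
11: 68143 = 11·6194 + 9
13: 68143 = 13·5241 + 10
17: 68143 = 17·4008 + 7
19: 68143 = 19·3586 + 9
23: 68143 = 23·2962 + 17
29: 68143 = 29·2349 + 22
31: 68143 = 31·2198 + 5
37: 68143 = 37·1841 + 26
41: 68143 = 41·1662 + 1
43: 68143 = 43·1584 + 31
47: 68143 = 47·1449 + 40
53: 68143 = 53·1285 + 38
59: 68143 = 59·1154 + 57
61: 68143 = 61·1117 + 6
67: 68143 = 67·1017 + 4
71: 68143 = 71·959 + 54
73: 68143 = 73·933 + 34
79: 68143 = 79·862 + 45
83: 68143 = 83·821

83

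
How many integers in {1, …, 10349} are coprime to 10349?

10140

Factor: 10349 = 79 · 131.
φ(10349) = (79−1) · (131−1) = 78 · 130 = 10140.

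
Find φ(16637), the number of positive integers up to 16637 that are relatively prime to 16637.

16380

Factor: 16637 = 127 · 131.
φ(16637) = (127−1) · (131−1) = 126 · 130 = 16380.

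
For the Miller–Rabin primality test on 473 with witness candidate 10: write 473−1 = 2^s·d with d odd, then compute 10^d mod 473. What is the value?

439

473 − 1 = 472 = 2^3 · 59, so d = 59.
10^1 ≡ 10 (mod 473)
10^2 ≡ 10^2 = 100 ≡ 100 (mod 473)
10^4 ≡ 100^2 = 10000 ≡ 67 (mod 473)
10^8 ≡ 67^2 = 4489 ≡ 232 (mod 473)
10^16 ≡ 232^2 = 53824 ≡ 375 (mod 473)
10^32 ≡ 375^2 = 140625 ≡ 144 (mod 473)
59 = 32 + 16 + 8 + 2 + 1 in binary powers of 2.
So 10^59 ≡ 144 · 375 · 232 · 100 · 10 ≡ 439 (mod 473).
Squaring chain: 439 → 210 → 111; never reaches −1, so base 10 is a Miller–Rabin witness that 473 is composite.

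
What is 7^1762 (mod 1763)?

7^1 ≡ 7 (mod 1763)
7^2 ≡ 7^2 = 49 ≡ 49 (mod 1763)
7^4 ≡ 49^2 = 2401 ≡ 638 (mod 1763)
7^8 ≡ 638^2 = 407044 ≡ 1554 (mod 1763)
7^16 ≡ 1554^2 = 2414916 ≡ 1369 (mod 1763)
7^32 ≡ 1369^2 = 1874161 ≡ 92 (mod 1763)
7^64 ≡ 92^2 = 8464 ≡ 1412 (mod 1763)
7^128 ≡ 1412^2 = 1993744 ≡ 1554 (mod 1763)
7^256 ≡ 1554^2 = 2414916 ≡ 1369 (mod 1763)
7^512 ≡ 1369^2 = 1874161 ≡ 92 (mod 1763)
7^1024 ≡ 92^2 = 8464 ≡ 1412 (mod 1763)
1762 = 1024 + 512 + 128 + 64 + 32 + 2 in binary powers of 2.
So 7^1762 ≡ 1412 · 92 · 1554 · 1412 · 92 · 49 ≡ 1197 (mod 1763).
Since 1197 ≠ 1, base 7 is a Fermat witness: 1763 is composite.

1197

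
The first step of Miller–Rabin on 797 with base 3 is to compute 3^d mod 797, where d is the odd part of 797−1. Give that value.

797 − 1 = 796 = 2^2 · 199, so d = 199.
3^1 ≡ 3 (mod 797)
3^2 ≡ 3^2 = 9 ≡ 9 (mod 797)
3^4 ≡ 9^2 = 81 ≡ 81 (mod 797)
3^8 ≡ 81^2 = 6561 ≡ 185 (mod 797)
3^16 ≡ 185^2 = 34225 ≡ 751 (mod 797)
3^32 ≡ 751^2 = 564001 ≡ 522 (mod 797)
3^64 ≡ 522^2 = 272484 ≡ 707 (mod 797)
3^128 ≡ 707^2 = 499849 ≡ 130 (mod 797)
199 = 128 + 64 + 4 + 2 + 1 in binary powers of 2.
So 3^199 ≡ 130 · 707 · 81 · 9 · 3 ≡ 582 (mod 797).
Squaring chain: 582 → 796; reaches −1, so base 3 does not prove 797 composite.

582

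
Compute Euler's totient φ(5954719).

Factor: 5954719 = 167 · 181 · 197.
φ(5954719) = (167−1) · (181−1) · (197−1) = 166 · 180 · 196 = 5856480.

5856480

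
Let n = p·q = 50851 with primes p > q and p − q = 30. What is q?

211

Since p = q + 30, we have 50851 = q(q + 30), so q² + 30q − 50851 = 0.
Discriminant: 30² + 4·50851 = 900 + 203404 = 204304; √204304 = 452.
q = (−30 + 452)/2 = 211, and p = q + 30 = 241.
Check: 211 · 241 = 50851.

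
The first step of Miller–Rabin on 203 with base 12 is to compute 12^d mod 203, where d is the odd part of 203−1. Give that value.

157

203 − 1 = 202 = 2^1 · 101, so d = 101.
12^1 ≡ 12 (mod 203)
12^2 ≡ 12^2 = 144 ≡ 144 (mod 203)
12^4 ≡ 144^2 = 20736 ≡ 30 (mod 203)
12^8 ≡ 30^2 = 900 ≡ 88 (mod 203)
12^16 ≡ 88^2 = 7744 ≡ 30 (mod 203)
12^32 ≡ 30^2 = 900 ≡ 88 (mod 203)
12^64 ≡ 88^2 = 7744 ≡ 30 (mod 203)
101 = 64 + 32 + 4 + 1 in binary powers of 2.
So 12^101 ≡ 30 · 88 · 30 · 12 ≡ 157 (mod 203).
Squaring chain: 157; never reaches −1, so base 12 is a Miller–Rabin witness that 203 is composite.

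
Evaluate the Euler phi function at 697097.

665280

Factor: 697097 = 31 · 113 · 199.
φ(697097) = (31−1) · (113−1) · (199−1) = 30 · 112 · 198 = 665280.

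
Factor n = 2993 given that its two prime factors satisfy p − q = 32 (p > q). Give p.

Since p = q + 32, we have 2993 = q(q + 32), so q² + 32q − 2993 = 0.
Discriminant: 32² + 4·2993 = 1024 + 11972 = 12996; √12996 = 114.
q = (−32 + 114)/2 = 41, and p = q + 32 = 73.
Check: 41 · 73 = 2993.

73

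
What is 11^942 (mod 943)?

11^1 ≡ 11 (mod 943)
11^2 ≡ 11^2 = 121 ≡ 121 (mod 943)
11^4 ≡ 121^2 = 14641 ≡ 496 (mod 943)
11^8 ≡ 496^2 = 246016 ≡ 836 (mod 943)
11^16 ≡ 836^2 = 698896 ≡ 133 (mod 943)
11^32 ≡ 133^2 = 17689 ≡ 715 (mod 943)
11^64 ≡ 715^2 = 511225 ≡ 119 (mod 943)
11^128 ≡ 119^2 = 14161 ≡ 16 (mod 943)
11^256 ≡ 16^2 = 256 ≡ 256 (mod 943)
11^512 ≡ 256^2 = 65536 ≡ 469 (mod 943)
942 = 512 + 256 + 128 + 32 + 8 + 4 + 2 in binary powers of 2.
So 11^942 ≡ 469 · 256 · 16 · 715 · 836 · 496 · 121 ≡ 453 (mod 943).
Since 453 ≠ 1, base 11 is a Fermat witness: 943 is composite.

453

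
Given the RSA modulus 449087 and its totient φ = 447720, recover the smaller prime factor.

φ(n) = (p−1)(q−1) = n − (p+q) + 1, so p + q = 449087 − 447720 + 1 = 1368.
p and q are the roots of t² − 1368t + 449087 = 0.
Discriminant: 1368² − 4·449087 = 1871424 − 1796348 = 75076; √75076 = 274.
q = (1368 − 274)/2 = 547, p = (1368 + 274)/2 = 821.
Check: 547 · 821 = 449087.

547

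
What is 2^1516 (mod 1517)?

756

2^1 ≡ 2 (mod 1517)
2^2 ≡ 2^2 = 4 ≡ 4 (mod 1517)
2^4 ≡ 4^2 = 16 ≡ 16 (mod 1517)
2^8 ≡ 16^2 = 256 ≡ 256 (mod 1517)
2^16 ≡ 256^2 = 65536 ≡ 305 (mod 1517)
2^32 ≡ 305^2 = 93025 ≡ 488 (mod 1517)
2^64 ≡ 488^2 = 238144 ≡ 1492 (mod 1517)
2^128 ≡ 1492^2 = 2226064 ≡ 625 (mod 1517)
2^256 ≡ 625^2 = 390625 ≡ 756 (mod 1517)
2^512 ≡ 756^2 = 571536 ≡ 1144 (mod 1517)
2^1024 ≡ 1144^2 = 1308736 ≡ 1082 (mod 1517)
1516 = 1024 + 256 + 128 + 64 + 32 + 8 + 4 in binary powers of 2.
So 2^1516 ≡ 1082 · 756 · 625 · 1492 · 488 · 256 · 16 ≡ 756 (mod 1517).
Since 756 ≠ 1, base 2 is a Fermat witness: 1517 is composite.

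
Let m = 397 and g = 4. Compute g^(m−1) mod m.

4^1 ≡ 4 (mod 397)
4^2 ≡ 4^2 = 16 ≡ 16 (mod 397)
4^4 ≡ 16^2 = 256 ≡ 256 (mod 397)
4^8 ≡ 256^2 = 65536 ≡ 31 (mod 397)
4^16 ≡ 31^2 = 961 ≡ 167 (mod 397)
4^32 ≡ 167^2 = 27889 ≡ 99 (mod 397)
4^64 ≡ 99^2 = 9801 ≡ 273 (mod 397)
4^128 ≡ 273^2 = 74529 ≡ 290 (mod 397)
4^256 ≡ 290^2 = 84100 ≡ 333 (mod 397)
396 = 256 + 128 + 8 + 4 in binary powers of 2.
So 4^396 ≡ 333 · 290 · 31 · 256 ≡ 1 (mod 397).
Since the result is 1, base 4 gives no evidence that 397 is composite.

1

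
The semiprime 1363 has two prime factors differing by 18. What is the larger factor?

47

Since p = q + 18, we have 1363 = q(q + 18), so q² + 18q − 1363 = 0.
Discriminant: 18² + 4·1363 = 324 + 5452 = 5776; √5776 = 76.
q = (−18 + 76)/2 = 29, and p = q + 18 = 47.
Check: 29 · 47 = 1363.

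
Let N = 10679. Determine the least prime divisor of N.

10679 is odd.
Digit sum 23, not divisible by 3.
Ends in 9: not divisible by 5.
7: 10679 = 7·1525 + 4
11: 10679 = 11·970 + 9
13: 10679 = 13·821 + 6
17: 10679 = 17·628 + 3
19: 10679 = 19·562 + 1
23: 10679 = 23·464 + 7
29: 10679 = 29·368 + 7
31: 10679 = 31·344 + 15
37: 10679 = 37·288 + 23
41: 10679 = 41·260 + 19
43: 10679 = 43·248 + 15
47: 10679 = 47·227 + 10
53: 10679 = 53·201 + 26
59: 10679 = 59·181

59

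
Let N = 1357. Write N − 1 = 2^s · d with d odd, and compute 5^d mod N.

724

1357 − 1 = 1356 = 2^2 · 339, so d = 339.
5^1 ≡ 5 (mod 1357)
5^2 ≡ 5^2 = 25 ≡ 25 (mod 1357)
5^4 ≡ 25^2 = 625 ≡ 625 (mod 1357)
5^8 ≡ 625^2 = 390625 ≡ 1166 (mod 1357)
5^16 ≡ 1166^2 = 1359556 ≡ 1199 (mod 1357)
5^32 ≡ 1199^2 = 1437601 ≡ 538 (mod 1357)
5^64 ≡ 538^2 = 289444 ≡ 403 (mod 1357)
5^128 ≡ 403^2 = 162409 ≡ 926 (mod 1357)
5^256 ≡ 926^2 = 857476 ≡ 1209 (mod 1357)
339 = 256 + 64 + 16 + 2 + 1 in binary powers of 2.
So 5^339 ≡ 1209 · 403 · 1199 · 25 · 5 ≡ 724 (mod 1357).
Squaring chain: 724 → 374; never reaches −1, so base 5 is a Miller–Rabin witness that 1357 is composite.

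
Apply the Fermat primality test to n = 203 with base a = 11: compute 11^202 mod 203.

11^1 ≡ 11 (mod 203)
11^2 ≡ 11^2 = 121 ≡ 121 (mod 203)
11^4 ≡ 121^2 = 14641 ≡ 25 (mod 203)
11^8 ≡ 25^2 = 625 ≡ 16 (mod 203)
11^16 ≡ 16^2 = 256 ≡ 53 (mod 203)
11^32 ≡ 53^2 = 2809 ≡ 170 (mod 203)
11^64 ≡ 170^2 = 28900 ≡ 74 (mod 203)
11^128 ≡ 74^2 = 5476 ≡ 198 (mod 203)
202 = 128 + 64 + 8 + 2 in binary powers of 2.
So 11^202 ≡ 198 · 74 · 16 · 121 ≡ 67 (mod 203).
Since 67 ≠ 1, base 11 is a Fermat witness: 203 is composite.

67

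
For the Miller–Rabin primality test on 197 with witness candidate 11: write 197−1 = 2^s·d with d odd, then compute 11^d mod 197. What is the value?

197 − 1 = 196 = 2^2 · 49, so d = 49.
11^1 ≡ 11 (mod 197)
11^2 ≡ 11^2 = 121 ≡ 121 (mod 197)
11^4 ≡ 121^2 = 14641 ≡ 63 (mod 197)
11^8 ≡ 63^2 = 3969 ≡ 29 (mod 197)
11^16 ≡ 29^2 = 841 ≡ 53 (mod 197)
11^32 ≡ 53^2 = 2809 ≡ 51 (mod 197)
49 = 32 + 16 + 1 in binary powers of 2.
So 11^49 ≡ 51 · 53 · 11 ≡ 183 (mod 197).
Squaring chain: 183 → 196; reaches −1, so base 11 does not prove 197 composite.

183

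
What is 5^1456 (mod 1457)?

5^1 ≡ 5 (mod 1457)
5^2 ≡ 5^2 = 25 ≡ 25 (mod 1457)
5^4 ≡ 25^2 = 625 ≡ 625 (mod 1457)
5^8 ≡ 625^2 = 390625 ≡ 149 (mod 1457)
5^16 ≡ 149^2 = 22201 ≡ 346 (mod 1457)
5^32 ≡ 346^2 = 119716 ≡ 242 (mod 1457)
5^64 ≡ 242^2 = 58564 ≡ 284 (mod 1457)
5^128 ≡ 284^2 = 80656 ≡ 521 (mod 1457)
5^256 ≡ 521^2 = 271441 ≡ 439 (mod 1457)
5^512 ≡ 439^2 = 192721 ≡ 397 (mod 1457)
5^1024 ≡ 397^2 = 157609 ≡ 253 (mod 1457)
1456 = 1024 + 256 + 128 + 32 + 16 in binary powers of 2.
So 5^1456 ≡ 253 · 439 · 521 · 242 · 346 ≡ 36 (mod 1457).
Since 36 ≠ 1, base 5 is a Fermat witness: 1457 is composite.

36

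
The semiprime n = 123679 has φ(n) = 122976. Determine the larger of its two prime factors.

367

φ(n) = (p−1)(q−1) = n − (p+q) + 1, so p + q = 123679 − 122976 + 1 = 704.
p and q are the roots of t² − 704t + 123679 = 0.
Discriminant: 704² − 4·123679 = 495616 − 494716 = 900; √900 = 30.
q = (704 − 30)/2 = 337, p = (704 + 30)/2 = 367.
Check: 337 · 367 = 123679.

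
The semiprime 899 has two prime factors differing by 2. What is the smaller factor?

29

Since p = q + 2, we have 899 = q(q + 2), so q² + 2q − 899 = 0.
Discriminant: 2² + 4·899 = 4 + 3596 = 3600; √3600 = 60.
q = (−2 + 60)/2 = 29, and p = q + 2 = 31.
Check: 29 · 31 = 899.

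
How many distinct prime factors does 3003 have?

3003 = 3 · 1001
1001 = 7 · 143
143 = 11 · 13
3003 = 3 · 7 · 11 · 13, which has 4 distinct prime factors.

4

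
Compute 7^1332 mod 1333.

388

7^1 ≡ 7 (mod 1333)
7^2 ≡ 7^2 = 49 ≡ 49 (mod 1333)
7^4 ≡ 49^2 = 2401 ≡ 1068 (mod 1333)
7^8 ≡ 1068^2 = 1140624 ≡ 909 (mod 1333)
7^16 ≡ 909^2 = 826281 ≡ 1154 (mod 1333)
7^32 ≡ 1154^2 = 1331716 ≡ 49 (mod 1333)
7^64 ≡ 49^2 = 2401 ≡ 1068 (mod 1333)
7^128 ≡ 1068^2 = 1140624 ≡ 909 (mod 1333)
7^256 ≡ 909^2 = 826281 ≡ 1154 (mod 1333)
7^512 ≡ 1154^2 = 1331716 ≡ 49 (mod 1333)
7^1024 ≡ 49^2 = 2401 ≡ 1068 (mod 1333)
1332 = 1024 + 256 + 32 + 16 + 4 in binary powers of 2.
So 7^1332 ≡ 1068 · 1154 · 49 · 1154 · 1068 ≡ 388 (mod 1333).
Since 388 ≠ 1, base 7 is a Fermat witness: 1333 is composite.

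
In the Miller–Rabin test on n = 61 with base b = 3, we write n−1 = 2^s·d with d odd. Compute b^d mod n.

60

61 − 1 = 60 = 2^2 · 15, so d = 15.
3^1 ≡ 3 (mod 61)
3^2 ≡ 3^2 = 9 ≡ 9 (mod 61)
3^4 ≡ 9^2 = 81 ≡ 20 (mod 61)
3^8 ≡ 20^2 = 400 ≡ 34 (mod 61)
15 = 8 + 4 + 2 + 1 in binary powers of 2.
So 3^15 ≡ 34 · 20 · 9 · 3 ≡ 60 (mod 61).
Since 3^d ≡ 60 (mod 61), base 3 does not prove 61 composite.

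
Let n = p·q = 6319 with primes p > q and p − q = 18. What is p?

Since p = q + 18, we have 6319 = q(q + 18), so q² + 18q − 6319 = 0.
Discriminant: 18² + 4·6319 = 324 + 25276 = 25600; √25600 = 160.
q = (−18 + 160)/2 = 71, and p = q + 18 = 89.
Check: 71 · 89 = 6319.

89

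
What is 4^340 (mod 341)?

1

4^1 ≡ 4 (mod 341)
4^2 ≡ 4^2 = 16 ≡ 16 (mod 341)
4^4 ≡ 16^2 = 256 ≡ 256 (mod 341)
4^8 ≡ 256^2 = 65536 ≡ 64 (mod 341)
4^16 ≡ 64^2 = 4096 ≡ 4 (mod 341)
4^32 ≡ 4^2 = 16 ≡ 16 (mod 341)
4^64 ≡ 16^2 = 256 ≡ 256 (mod 341)
4^128 ≡ 256^2 = 65536 ≡ 64 (mod 341)
4^256 ≡ 64^2 = 4096 ≡ 4 (mod 341)
340 = 256 + 64 + 16 + 4 in binary powers of 2.
So 4^340 ≡ 4 · 256 · 4 · 256 ≡ 1 (mod 341).
Since the result is 1, base 4 gives no evidence that 341 is composite.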